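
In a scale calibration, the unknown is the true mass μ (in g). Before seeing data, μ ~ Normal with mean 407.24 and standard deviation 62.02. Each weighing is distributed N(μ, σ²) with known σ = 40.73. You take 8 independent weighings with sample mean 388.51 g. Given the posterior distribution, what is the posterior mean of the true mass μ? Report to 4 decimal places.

For Normal data with known variance σ², a Normal(μ₀, σ₀²) prior on μ is conjugate. Posterior precision = 1/σ₀² + n/σ²; posterior mean is the precision-weighted average of μ₀ and x̄.
n·x̄ = 8·388.51 = 3108.08.
σ₀² = 62.02² = 3846.4804, σ² = 40.73² = 1658.9329; σ² + n·σ₀² = 1658.9329 + 8·3846.4804 = 32430.7761.
Posterior mean = (μ₀/σ₀² + n·x̄/σ²)/(1/σ₀² + n/σ²) = (σ²·μ₀ + σ₀²·n·x̄)/(σ² + n·σ₀²) = (1658.9329·407.24 + 3846.4804·3108.08)/32430.7761 = 12630752.635828/32430.7761 = 389.4681.

389.4681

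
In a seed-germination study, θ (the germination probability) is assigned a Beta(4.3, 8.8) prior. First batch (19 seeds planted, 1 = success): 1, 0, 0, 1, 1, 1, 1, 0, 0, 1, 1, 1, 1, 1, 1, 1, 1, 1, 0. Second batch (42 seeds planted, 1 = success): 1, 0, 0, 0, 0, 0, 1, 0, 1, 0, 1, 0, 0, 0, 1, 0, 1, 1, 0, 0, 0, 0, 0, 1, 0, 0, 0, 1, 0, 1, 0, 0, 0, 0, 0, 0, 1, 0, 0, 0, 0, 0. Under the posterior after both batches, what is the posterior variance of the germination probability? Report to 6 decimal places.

0.003183

The Beta prior is conjugate to a Binomial/Bernoulli likelihood; the update adds successes to α and failures to β.
After batch 1: Beta(4.3+14, 8.8+5) = Beta(18.3, 13.8).
After batch 2: Beta(18.3+11, 13.8+31) = Beta(29.3, 44.8).
Var = αβ/((α+β)²(α+β+1)) = 29.3·44.8/(74.1²·75.1) = 0.003183.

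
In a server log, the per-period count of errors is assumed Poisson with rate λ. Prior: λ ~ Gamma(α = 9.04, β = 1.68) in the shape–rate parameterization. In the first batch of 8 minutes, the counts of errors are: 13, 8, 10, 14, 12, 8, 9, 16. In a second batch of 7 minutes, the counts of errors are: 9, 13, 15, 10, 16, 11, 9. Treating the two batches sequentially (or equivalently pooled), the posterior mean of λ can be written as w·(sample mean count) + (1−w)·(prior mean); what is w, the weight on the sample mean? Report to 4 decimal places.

With a Gamma(shape α, rate β) prior, the Poisson likelihood is conjugate: the posterior is Gamma(α + ΣXᵢ, β + n).
Total number of minutes: n = 8 + 7 = 15.
Posterior mean = (α₀+S)/(β₀+n) = [n/(β₀+n)]·(S/n) + [β₀/(β₀+n)]·(α₀/β₀), so only n and β₀ enter the weight.
Weight on data w = n/(β₀+n) = 15/(1.68+15) = 15/16.68 = 0.8993.

0.8993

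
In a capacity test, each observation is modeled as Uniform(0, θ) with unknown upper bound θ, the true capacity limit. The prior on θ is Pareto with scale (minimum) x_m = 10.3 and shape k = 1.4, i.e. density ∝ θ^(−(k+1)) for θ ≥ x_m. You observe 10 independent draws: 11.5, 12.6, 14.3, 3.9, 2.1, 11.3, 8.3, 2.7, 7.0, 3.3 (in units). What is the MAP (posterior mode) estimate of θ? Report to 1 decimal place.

14.3

A Pareto(scale x_m, shape k) prior on the upper bound θ of Uniform(0, θ) is conjugate: posterior is Pareto(max(x_m, max xᵢ), k + n).
Sample maximum = 14.3; prior scale x_m = 10.3 → posterior scale = max = 14.3.
Posterior shape = 1.4 + 10 = 11.4.
The Pareto density is decreasing on [x_m, ∞), so the mode is x_m = 14.3.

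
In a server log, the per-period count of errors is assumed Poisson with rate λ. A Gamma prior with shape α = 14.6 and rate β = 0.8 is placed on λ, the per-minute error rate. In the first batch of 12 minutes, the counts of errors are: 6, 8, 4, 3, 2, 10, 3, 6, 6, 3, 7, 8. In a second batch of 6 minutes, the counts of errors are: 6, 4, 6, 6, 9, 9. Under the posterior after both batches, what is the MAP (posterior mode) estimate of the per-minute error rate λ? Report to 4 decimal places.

With a Gamma(shape α, rate β) prior, the Poisson likelihood is conjugate: the posterior is Gamma(α + ΣXᵢ, β + n).
Batch 1: sum of counts S = 66 over n = 12 minutes.
After batch 1: Gamma(α+S, β+n) = Gamma(14.6+66, 0.8+12) = Gamma(80.6, 12.8).
Batch 2: sum of counts S = 40 over n = 6 minutes.
After batch 2: Gamma(α+S, β+n) = Gamma(80.6+40, 12.8+6) = Gamma(120.6, 18.8).
Mode of Gamma(α,β) for α≥1 is (α−1)/β = 119.6/18.8 = 6.3617.

6.3617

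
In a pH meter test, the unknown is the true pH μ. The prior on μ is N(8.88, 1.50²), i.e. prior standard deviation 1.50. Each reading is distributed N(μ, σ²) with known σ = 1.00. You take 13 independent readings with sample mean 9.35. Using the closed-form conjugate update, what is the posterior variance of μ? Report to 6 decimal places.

For Normal data with known variance σ², a Normal(μ₀, σ₀²) prior on μ is conjugate. Posterior precision = 1/σ₀² + n/σ²; posterior mean is the precision-weighted average of μ₀ and x̄.
σ₀² = 1.50² = 2.25, σ² = 1.00² = 1; σ² + n·σ₀² = 1 + 13·2.25 = 30.25.
Posterior precision = 1/σ₀² + n/σ² = 1/2.25 + 13/1 = (σ² + n·σ₀²)/(σ₀²σ²) = 30.25/(2.25·1); posterior variance σₙ² = σ₀²σ²/(σ² + n·σ₀²) = 2.25·1/30.25 = 0.074380.

0.074380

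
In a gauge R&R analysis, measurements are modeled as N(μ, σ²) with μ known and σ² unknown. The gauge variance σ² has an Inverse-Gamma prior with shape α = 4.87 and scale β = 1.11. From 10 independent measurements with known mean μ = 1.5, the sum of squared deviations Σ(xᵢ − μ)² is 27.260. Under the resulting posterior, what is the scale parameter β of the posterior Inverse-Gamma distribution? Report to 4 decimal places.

With known mean μ and an Inverse-Gamma(α, β) prior on σ², the Normal likelihood is conjugate: posterior is Inv-Gamma(α + n/2, β + Σ(xᵢ−μ)²/2).
Posterior: Inv-Gamma(4.87 + 10/2, 1.11 + 27.260/2) = Inv-Gamma(9.87, 14.7400).
Posterior β = 14.7400.

14.7400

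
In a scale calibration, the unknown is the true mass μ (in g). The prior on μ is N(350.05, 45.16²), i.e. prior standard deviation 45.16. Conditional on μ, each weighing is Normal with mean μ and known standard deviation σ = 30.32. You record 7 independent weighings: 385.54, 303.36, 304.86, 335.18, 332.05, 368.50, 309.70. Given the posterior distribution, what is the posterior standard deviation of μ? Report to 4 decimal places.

11.1078

For Normal data with known variance σ², a Normal(μ₀, σ₀²) prior on μ is conjugate. Posterior precision = 1/σ₀² + n/σ²; posterior mean is the precision-weighted average of μ₀ and x̄.
σ₀² = 45.16² = 2039.4256, σ² = 30.32² = 919.3024; σ² + n·σ₀² = 919.3024 + 7·2039.4256 = 15195.2816.
Posterior precision = 1/σ₀² + n/σ² = 1/2039.4256 + 7/919.3024 = (σ² + n·σ₀²)/(σ₀²σ²) = 15195.2816/(2039.4256·919.3024); posterior variance σₙ² = σ₀²σ²/(σ² + n·σ₀²) = 2039.4256·919.3024/15195.2816 = 123.383620.
Posterior SD = √σₙ² = √(2039.4256·919.3024/15195.2816) = 11.1078.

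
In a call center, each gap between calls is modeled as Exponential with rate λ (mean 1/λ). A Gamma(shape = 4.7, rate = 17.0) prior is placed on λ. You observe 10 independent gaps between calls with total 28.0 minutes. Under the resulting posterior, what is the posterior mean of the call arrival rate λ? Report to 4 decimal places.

With a Gamma(shape α, rate β) prior on the exponential rate λ, the posterior after n observations with total T = Σxᵢ is Gamma(α+n, β+T).
Posterior: Gamma(4.7+10, 17.0+28.0) = Gamma(14.7, 45.0).
Posterior mean of λ = α/β = 14.7/45.0 = 0.3267.

0.3267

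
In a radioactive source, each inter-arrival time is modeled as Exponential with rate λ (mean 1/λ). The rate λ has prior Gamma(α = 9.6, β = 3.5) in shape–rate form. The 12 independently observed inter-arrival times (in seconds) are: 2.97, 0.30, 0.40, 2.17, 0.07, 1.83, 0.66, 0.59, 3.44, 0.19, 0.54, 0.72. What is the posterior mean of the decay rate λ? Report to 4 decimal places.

With a Gamma(shape α, rate β) prior on the exponential rate λ, the posterior after n observations with total T = Σxᵢ is Gamma(α+n, β+T).
Sum of observations T = 13.88 seconds; n = 12.
Posterior: Gamma(9.6+12, 3.5+13.88) = Gamma(21.6, 17.38).
Posterior mean of λ = α/β = 21.6/17.38 = 1.2428.

1.2428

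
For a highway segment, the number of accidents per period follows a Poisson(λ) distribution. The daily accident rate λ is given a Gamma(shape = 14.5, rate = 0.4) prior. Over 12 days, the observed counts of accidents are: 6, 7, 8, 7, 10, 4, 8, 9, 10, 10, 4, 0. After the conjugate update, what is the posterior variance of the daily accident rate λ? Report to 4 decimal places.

0.6341

With a Gamma(shape α, rate β) prior, the Poisson likelihood is conjugate: the posterior is Gamma(α + ΣXᵢ, β + n).
Sum of counts S = 83 over n = 12 days.
Posterior: Gamma(α+S, β+n) = Gamma(14.5+83, 0.4+12) = Gamma(97.5, 12.4).
Var = α/β² = 97.5/12.4² = 0.6341.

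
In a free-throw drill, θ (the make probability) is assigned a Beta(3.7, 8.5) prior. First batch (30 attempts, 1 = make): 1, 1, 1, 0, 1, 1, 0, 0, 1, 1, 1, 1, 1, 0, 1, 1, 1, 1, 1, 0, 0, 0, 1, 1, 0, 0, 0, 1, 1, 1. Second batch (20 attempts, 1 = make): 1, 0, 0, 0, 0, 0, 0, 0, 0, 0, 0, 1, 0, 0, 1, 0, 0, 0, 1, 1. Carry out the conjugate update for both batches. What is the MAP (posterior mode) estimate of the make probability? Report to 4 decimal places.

0.4601

The Beta prior is conjugate to a Binomial/Bernoulli likelihood; the update adds successes to α and failures to β.
After batch 1: Beta(3.7+20, 8.5+10) = Beta(23.7, 18.5).
After batch 2: Beta(23.7+5, 18.5+15) = Beta(28.7, 33.5).
Mode of Beta(a,b) for a,b>1 is (a−1)/(a+b−2) = 27.7/60.2 = 0.4601.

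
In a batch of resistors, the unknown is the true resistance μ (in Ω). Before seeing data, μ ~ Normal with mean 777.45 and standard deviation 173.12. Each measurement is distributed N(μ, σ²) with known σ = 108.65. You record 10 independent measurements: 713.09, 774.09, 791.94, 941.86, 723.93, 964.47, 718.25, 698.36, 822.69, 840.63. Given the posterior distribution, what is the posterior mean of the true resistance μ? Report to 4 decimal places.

For Normal data with known variance σ², a Normal(μ₀, σ₀²) prior on μ is conjugate. Posterior precision = 1/σ₀² + n/σ²; posterior mean is the precision-weighted average of μ₀ and x̄.
Σxᵢ = 713.09 + 774.09 + 791.94 + 941.86 + 723.93 + 964.47 + 718.25 + 698.36 + 822.69 + 840.63 = 7989.31, so n·x̄ = 7989.31.
σ₀² = 173.12² = 29970.5344, σ² = 108.65² = 11804.8225; σ² + n·σ₀² = 11804.8225 + 10·29970.5344 = 311510.1665.
Posterior mean = (μ₀/σ₀² + n·x̄/σ²)/(1/σ₀² + n/σ²) = (σ²·μ₀ + σ₀²·n·x̄)/(σ² + n·σ₀²) = (11804.8225·777.45 + 29970.5344·7989.31)/311510.1665 = 248621549.439889/311510.1665 = 798.1170.

798.1170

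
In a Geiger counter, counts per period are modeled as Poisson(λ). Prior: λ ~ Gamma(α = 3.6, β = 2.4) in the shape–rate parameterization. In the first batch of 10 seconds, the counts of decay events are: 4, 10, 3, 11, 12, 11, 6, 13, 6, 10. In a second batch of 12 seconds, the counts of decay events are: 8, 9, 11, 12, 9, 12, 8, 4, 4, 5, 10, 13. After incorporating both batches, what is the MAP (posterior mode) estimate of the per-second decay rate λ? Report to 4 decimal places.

With a Gamma(shape α, rate β) prior, the Poisson likelihood is conjugate: the posterior is Gamma(α + ΣXᵢ, β + n).
Batch 1: sum of counts S = 86 over n = 10 seconds.
After batch 1: Gamma(α+S, β+n) = Gamma(3.6+86, 2.4+10) = Gamma(89.6, 12.4).
Batch 2: sum of counts S = 105 over n = 12 seconds.
After batch 2: Gamma(α+S, β+n) = Gamma(89.6+105, 12.4+12) = Gamma(194.6, 24.4).
Mode of Gamma(α,β) for α≥1 is (α−1)/β = 193.6/24.4 = 7.9344.

7.9344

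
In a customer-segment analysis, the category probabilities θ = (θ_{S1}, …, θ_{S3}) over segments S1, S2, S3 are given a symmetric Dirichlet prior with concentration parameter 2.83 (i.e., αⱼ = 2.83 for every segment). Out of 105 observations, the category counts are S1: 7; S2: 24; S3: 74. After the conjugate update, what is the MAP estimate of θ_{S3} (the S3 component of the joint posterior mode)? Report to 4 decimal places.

The Dirichlet prior is conjugate to the Multinomial likelihood: each posterior αⱼ = prior αⱼ + observed count nⱼ.
Posterior concentration: (9.83, 26.83, 76.83), total = 113.49.
Joint mode component: (α_{S3}−1)/(Σα−K) = 75.83/110.49 = 0.6863.

0.6863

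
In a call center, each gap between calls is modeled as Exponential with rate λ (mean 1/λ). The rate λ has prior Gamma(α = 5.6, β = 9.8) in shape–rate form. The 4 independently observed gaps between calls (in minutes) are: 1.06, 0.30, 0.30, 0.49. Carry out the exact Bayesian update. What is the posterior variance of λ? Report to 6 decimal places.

0.067226

With a Gamma(shape α, rate β) prior on the exponential rate λ, the posterior after n observations with total T = Σxᵢ is Gamma(α+n, β+T).
Sum of observations T = 2.15 minutes; n = 4.
Posterior: Gamma(5.6+4, 9.8+2.15) = Gamma(9.6, 11.95).
Var = α/β² = 0.067226.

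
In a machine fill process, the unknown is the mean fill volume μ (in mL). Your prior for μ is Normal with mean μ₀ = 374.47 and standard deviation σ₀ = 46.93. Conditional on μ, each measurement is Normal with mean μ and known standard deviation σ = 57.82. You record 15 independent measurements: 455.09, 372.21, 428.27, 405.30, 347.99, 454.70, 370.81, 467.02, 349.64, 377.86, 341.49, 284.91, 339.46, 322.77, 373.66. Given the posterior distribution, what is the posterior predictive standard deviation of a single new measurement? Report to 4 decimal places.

For Normal data with known variance σ², a Normal(μ₀, σ₀²) prior on μ is conjugate. Posterior precision = 1/σ₀² + n/σ²; posterior mean is the precision-weighted average of μ₀ and x̄.
σ₀² = 46.93² = 2202.4249, σ² = 57.82² = 3343.1524; σ² + n·σ₀² = 3343.1524 + 15·2202.4249 = 36379.5259.
Posterior precision = 1/σ₀² + n/σ² = 1/2202.4249 + 15/3343.1524 = (σ² + n·σ₀²)/(σ₀²σ²) = 36379.5259/(2202.4249·3343.1524); posterior variance σₙ² = σ₀²σ²/(σ² + n·σ₀²) = 2202.4249·3343.1524/36379.5259 = 202.395218.
Predictive variance for one new observation = σₙ² + σ² = 2202.4249·3343.1524/36379.5259 + 3343.1524 = σ²·(σ₀² + 36379.5259)/36379.5259 = 3343.1524·38581.9508/36379.5259 = 3545.547618; SD = √(3343.1524·38581.9508/36379.5259) = 59.5445.

59.5445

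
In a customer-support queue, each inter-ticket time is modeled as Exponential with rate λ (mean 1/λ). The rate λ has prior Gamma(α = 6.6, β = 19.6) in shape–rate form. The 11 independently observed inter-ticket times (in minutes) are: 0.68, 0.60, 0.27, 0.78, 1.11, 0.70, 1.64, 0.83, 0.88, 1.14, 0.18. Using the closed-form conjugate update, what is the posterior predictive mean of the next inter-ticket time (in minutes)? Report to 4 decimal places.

1.7114

With a Gamma(shape α, rate β) prior on the exponential rate λ, the posterior after n observations with total T = Σxᵢ is Gamma(α+n, β+T).
Sum of observations T = 8.81 minutes; n = 11.
Posterior: Gamma(6.6+11, 19.6+8.81) = Gamma(17.6, 28.41).
The predictive distribution for the next observation is Lomax; its mean is β/(α−1) = 28.41/16.6 = 1.7114.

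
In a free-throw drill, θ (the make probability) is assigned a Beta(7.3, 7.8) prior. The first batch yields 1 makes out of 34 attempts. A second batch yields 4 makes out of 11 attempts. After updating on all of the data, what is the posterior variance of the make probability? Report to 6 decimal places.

The Beta prior is conjugate to a Binomial/Bernoulli likelihood; the update adds successes to α and failures to β.
After batch 1: Beta(7.3+1, 7.8+33) = Beta(8.3, 40.8).
After batch 2: Beta(8.3+4, 40.8+7) = Beta(12.3, 47.8).
Var = αβ/((α+β)²(α+β+1)) = 12.3·47.8/(60.1²·61.1) = 0.002664.

0.002664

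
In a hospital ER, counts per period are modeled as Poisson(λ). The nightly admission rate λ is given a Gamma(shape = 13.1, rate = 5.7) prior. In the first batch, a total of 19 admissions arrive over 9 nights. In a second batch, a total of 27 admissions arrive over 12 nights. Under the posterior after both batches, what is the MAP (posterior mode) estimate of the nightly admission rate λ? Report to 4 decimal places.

With a Gamma(shape α, rate β) prior, the Poisson likelihood is conjugate: the posterior is Gamma(α + ΣXᵢ, β + n).
After batch 1: Gamma(α+S, β+n) = Gamma(13.1+19, 5.7+9) = Gamma(32.1, 14.7).
After batch 2: Gamma(α+S, β+n) = Gamma(32.1+27, 14.7+12) = Gamma(59.1, 26.7).
Mode of Gamma(α,β) for α≥1 is (α−1)/β = 58.1/26.7 = 2.1760.

2.1760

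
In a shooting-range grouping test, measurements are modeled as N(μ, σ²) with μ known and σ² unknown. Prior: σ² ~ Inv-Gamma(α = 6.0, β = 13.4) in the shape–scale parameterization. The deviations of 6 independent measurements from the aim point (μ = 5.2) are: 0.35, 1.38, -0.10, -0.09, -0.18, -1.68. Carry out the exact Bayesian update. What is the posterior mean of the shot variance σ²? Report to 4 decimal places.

1.9812

With known mean μ and an Inverse-Gamma(α, β) prior on σ², the Normal likelihood is conjugate: posterior is Inv-Gamma(α + n/2, β + Σ(xᵢ−μ)²/2).
Σ(xᵢ−μ)² = (0.35)² + (1.38)² + (-0.10)² + (-0.09)² + (-0.18)² + (-1.68)² = 4.8998.
Posterior: Inv-Gamma(6.0 + 6/2, 13.4 + 4.8998/2) = Inv-Gamma(9.00, 15.84990).
E[σ²|data] = β/(α−1) = 15.84990/8.00 = 1.9812.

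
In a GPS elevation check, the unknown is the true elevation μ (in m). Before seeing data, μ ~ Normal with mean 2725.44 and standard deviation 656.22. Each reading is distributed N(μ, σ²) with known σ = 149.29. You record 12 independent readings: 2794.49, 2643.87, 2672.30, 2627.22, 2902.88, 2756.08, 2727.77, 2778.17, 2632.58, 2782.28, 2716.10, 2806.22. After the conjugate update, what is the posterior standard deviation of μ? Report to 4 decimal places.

43.0037

For Normal data with known variance σ², a Normal(μ₀, σ₀²) prior on μ is conjugate. Posterior precision = 1/σ₀² + n/σ²; posterior mean is the precision-weighted average of μ₀ and x̄.
σ₀² = 656.22² = 430624.6884, σ² = 149.29² = 22287.5041; σ² + n·σ₀² = 22287.5041 + 12·430624.6884 = 5189783.7649.
Posterior precision = 1/σ₀² + n/σ² = 1/430624.6884 + 12/22287.5041 = (σ² + n·σ₀²)/(σ₀²σ²) = 5189783.7649/(430624.6884·22287.5041); posterior variance σₙ² = σ₀²σ²/(σ² + n·σ₀²) = 430624.6884·22287.5041/5189783.7649 = 1849.315876.
Posterior SD = √σₙ² = √(430624.6884·22287.5041/5189783.7649) = 43.0037.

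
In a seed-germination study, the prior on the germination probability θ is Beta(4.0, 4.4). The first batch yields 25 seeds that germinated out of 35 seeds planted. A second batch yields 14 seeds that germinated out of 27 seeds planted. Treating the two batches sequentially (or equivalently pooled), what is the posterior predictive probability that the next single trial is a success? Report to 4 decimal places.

The Beta prior is conjugate to a Binomial/Bernoulli likelihood; the update adds successes to α and failures to β.
After batch 1: Beta(4.0+25, 4.4+10) = Beta(29.0, 14.4).
After batch 2: Beta(29.0+14, 14.4+13) = Beta(43.0, 27.4).
For a single future Bernoulli trial, P(success | data) = α/(α+β) = 0.6108.

0.6108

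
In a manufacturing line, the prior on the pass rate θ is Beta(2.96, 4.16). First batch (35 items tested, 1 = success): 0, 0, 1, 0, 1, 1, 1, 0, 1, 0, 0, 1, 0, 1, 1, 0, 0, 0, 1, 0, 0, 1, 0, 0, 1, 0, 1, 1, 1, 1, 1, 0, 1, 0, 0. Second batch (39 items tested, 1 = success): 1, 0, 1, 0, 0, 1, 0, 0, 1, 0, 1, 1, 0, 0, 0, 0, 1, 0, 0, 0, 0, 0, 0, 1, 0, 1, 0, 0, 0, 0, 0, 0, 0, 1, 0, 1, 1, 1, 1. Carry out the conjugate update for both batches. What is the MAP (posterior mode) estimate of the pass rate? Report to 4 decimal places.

The Beta prior is conjugate to a Binomial/Bernoulli likelihood; the update adds successes to α and failures to β.
After batch 1: Beta(2.96+17, 4.16+18) = Beta(19.96, 22.16).
After batch 2: Beta(19.96+14, 22.16+25) = Beta(33.96, 47.16).
Mode of Beta(a,b) for a,b>1 is (a−1)/(a+b−2) = 32.96/79.12 = 0.4166.

0.4166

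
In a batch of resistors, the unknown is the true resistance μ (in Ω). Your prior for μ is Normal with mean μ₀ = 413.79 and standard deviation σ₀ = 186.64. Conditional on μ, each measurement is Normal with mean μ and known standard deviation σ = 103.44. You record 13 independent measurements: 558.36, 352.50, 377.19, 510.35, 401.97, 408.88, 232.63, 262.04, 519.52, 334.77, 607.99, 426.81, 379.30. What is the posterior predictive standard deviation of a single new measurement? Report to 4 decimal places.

For Normal data with known variance σ², a Normal(μ₀, σ₀²) prior on μ is conjugate. Posterior precision = 1/σ₀² + n/σ²; posterior mean is the precision-weighted average of μ₀ and x̄.
σ₀² = 186.64² = 34834.4896, σ² = 103.44² = 10699.8336; σ² + n·σ₀² = 10699.8336 + 13·34834.4896 = 463548.1984.
Posterior precision = 1/σ₀² + n/σ² = 1/34834.4896 + 13/10699.8336 = (σ² + n·σ₀²)/(σ₀²σ²) = 463548.1984/(34834.4896·10699.8336); posterior variance σₙ² = σ₀²σ²/(σ² + n·σ₀²) = 34834.4896·10699.8336/463548.1984 = 804.065777.
Predictive variance for one new observation = σₙ² + σ² = 34834.4896·10699.8336/463548.1984 + 10699.8336 = σ²·(σ₀² + 463548.1984)/463548.1984 = 10699.8336·498382.688/463548.1984 = 11503.899377; SD = √(10699.8336·498382.688/463548.1984) = 107.2562.

107.2562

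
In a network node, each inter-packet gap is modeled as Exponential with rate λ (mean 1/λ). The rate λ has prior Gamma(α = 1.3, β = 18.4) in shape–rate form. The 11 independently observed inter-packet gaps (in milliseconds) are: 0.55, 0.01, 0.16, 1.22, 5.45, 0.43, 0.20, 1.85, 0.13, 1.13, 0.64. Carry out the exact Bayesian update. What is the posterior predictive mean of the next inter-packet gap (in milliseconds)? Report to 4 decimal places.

With a Gamma(shape α, rate β) prior on the exponential rate λ, the posterior after n observations with total T = Σxᵢ is Gamma(α+n, β+T).
Sum of observations T = 11.77 milliseconds; n = 11.
Posterior: Gamma(1.3+11, 18.4+11.77) = Gamma(12.3, 30.17).
The predictive distribution for the next observation is Lomax; its mean is β/(α−1) = 30.17/11.3 = 2.6699.

2.6699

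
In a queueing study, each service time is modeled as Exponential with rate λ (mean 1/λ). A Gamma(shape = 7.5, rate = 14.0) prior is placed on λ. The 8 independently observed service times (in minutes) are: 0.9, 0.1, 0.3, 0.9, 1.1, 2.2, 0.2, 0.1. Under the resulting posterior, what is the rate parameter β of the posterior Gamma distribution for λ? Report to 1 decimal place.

19.8

With a Gamma(shape α, rate β) prior on the exponential rate λ, the posterior after n observations with total T = Σxᵢ is Gamma(α+n, β+T).
Sum of observations T = 5.8 minutes; n = 8.
Posterior: Gamma(7.5+8, 14.0+5.8) = Gamma(15.5, 19.8).
Posterior β = 19.8.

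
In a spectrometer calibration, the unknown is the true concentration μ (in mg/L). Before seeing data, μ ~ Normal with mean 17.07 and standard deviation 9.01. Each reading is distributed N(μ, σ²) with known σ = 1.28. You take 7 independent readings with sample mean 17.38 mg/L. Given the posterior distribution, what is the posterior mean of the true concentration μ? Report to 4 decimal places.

17.3791

For Normal data with known variance σ², a Normal(μ₀, σ₀²) prior on μ is conjugate. Posterior precision = 1/σ₀² + n/σ²; posterior mean is the precision-weighted average of μ₀ and x̄.
n·x̄ = 7·17.38 = 121.66.
σ₀² = 9.01² = 81.1801, σ² = 1.28² = 1.6384; σ² + n·σ₀² = 1.6384 + 7·81.1801 = 569.8991.
Posterior mean = (μ₀/σ₀² + n·x̄/σ²)/(1/σ₀² + n/σ²) = (σ²·μ₀ + σ₀²·n·x̄)/(σ² + n·σ₀²) = (1.6384·17.07 + 81.1801·121.66)/569.8991 = 9904.338454/569.8991 = 17.3791.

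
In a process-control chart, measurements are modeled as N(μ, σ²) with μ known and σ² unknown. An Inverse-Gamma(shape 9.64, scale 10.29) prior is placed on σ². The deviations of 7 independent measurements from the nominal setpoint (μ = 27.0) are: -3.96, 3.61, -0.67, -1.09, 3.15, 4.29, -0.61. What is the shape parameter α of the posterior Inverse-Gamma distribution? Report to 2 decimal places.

13.14

With known mean μ and an Inverse-Gamma(α, β) prior on σ², the Normal likelihood is conjugate: posterior is Inv-Gamma(α + n/2, β + Σ(xᵢ−μ)²/2).
Σ(xᵢ−μ)² = (-3.96)² + (3.61)² + (-0.67)² + (-1.09)² + (3.15)² + (4.29)² + (-0.61)² = 59.0494.
Posterior: Inv-Gamma(9.64 + 7/2, 10.29 + 59.0494/2) = Inv-Gamma(13.14, 39.81470).
Posterior α = 13.14.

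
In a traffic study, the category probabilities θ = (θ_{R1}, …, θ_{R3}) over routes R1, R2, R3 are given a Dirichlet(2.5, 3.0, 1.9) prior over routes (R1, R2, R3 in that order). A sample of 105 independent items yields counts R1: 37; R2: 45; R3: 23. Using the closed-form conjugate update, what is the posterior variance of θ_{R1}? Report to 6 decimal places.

0.002010

The Dirichlet prior is conjugate to the Multinomial likelihood: each posterior αⱼ = prior αⱼ + observed count nⱼ.
Posterior concentration: (39.5, 48.0, 24.9), total = 112.4.
Var[θ_j] = α_j(Σα−α_j)/((Σα)²(Σα+1)) = 39.5·72.9/(112.4²·113.4) = 0.002010.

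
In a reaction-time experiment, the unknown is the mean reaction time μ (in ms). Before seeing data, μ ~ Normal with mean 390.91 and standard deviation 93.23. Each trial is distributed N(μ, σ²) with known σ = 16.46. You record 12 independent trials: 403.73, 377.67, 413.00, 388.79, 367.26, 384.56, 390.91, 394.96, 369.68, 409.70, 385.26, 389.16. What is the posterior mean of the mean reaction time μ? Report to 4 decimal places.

For Normal data with known variance σ², a Normal(μ₀, σ₀²) prior on μ is conjugate. Posterior precision = 1/σ₀² + n/σ²; posterior mean is the precision-weighted average of μ₀ and x̄.
Σxᵢ = 403.73 + 377.67 + 413.00 + 388.79 + 367.26 + 384.56 + 390.91 + 394.96 + 369.68 + 409.70 + 385.26 + 389.16 = 4674.68, so n·x̄ = 4674.68.
σ₀² = 93.23² = 8691.8329, σ² = 16.46² = 270.9316; σ² + n·σ₀² = 270.9316 + 12·8691.8329 = 104572.9264.
Posterior mean = (μ₀/σ₀² + n·x̄/σ²)/(1/σ₀² + n/σ²) = (σ²·μ₀ + σ₀²·n·x̄)/(σ² + n·σ₀²) = (270.9316·390.91 + 8691.8329·4674.68)/104572.9264 = 40737447.292728/104572.9264 = 389.5602.

389.5602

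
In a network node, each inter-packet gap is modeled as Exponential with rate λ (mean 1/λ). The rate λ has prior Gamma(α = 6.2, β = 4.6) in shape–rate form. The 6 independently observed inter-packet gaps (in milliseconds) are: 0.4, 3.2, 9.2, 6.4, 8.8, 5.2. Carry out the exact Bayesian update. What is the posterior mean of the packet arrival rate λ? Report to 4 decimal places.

0.3228

With a Gamma(shape α, rate β) prior on the exponential rate λ, the posterior after n observations with total T = Σxᵢ is Gamma(α+n, β+T).
Sum of observations T = 33.2 milliseconds; n = 6.
Posterior: Gamma(6.2+6, 4.6+33.2) = Gamma(12.2, 37.8).
Posterior mean of λ = α/β = 12.2/37.8 = 0.3228.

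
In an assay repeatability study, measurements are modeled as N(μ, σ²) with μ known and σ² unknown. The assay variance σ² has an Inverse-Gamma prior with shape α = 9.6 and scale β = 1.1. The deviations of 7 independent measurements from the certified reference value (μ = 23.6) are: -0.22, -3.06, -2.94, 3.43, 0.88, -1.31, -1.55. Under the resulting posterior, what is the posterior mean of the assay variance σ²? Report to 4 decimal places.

With known mean μ and an Inverse-Gamma(α, β) prior on σ², the Normal likelihood is conjugate: posterior is Inv-Gamma(α + n/2, β + Σ(xᵢ−μ)²/2).
Σ(xᵢ−μ)² = (-0.22)² + (-3.06)² + (-2.94)² + (3.43)² + (0.88)² + (-1.31)² + (-1.55)² = 34.7135.
Posterior: Inv-Gamma(9.6 + 7/2, 1.1 + 34.7135/2) = Inv-Gamma(13.10, 18.45675).
E[σ²|data] = β/(α−1) = 18.45675/12.10 = 1.5254.

1.5254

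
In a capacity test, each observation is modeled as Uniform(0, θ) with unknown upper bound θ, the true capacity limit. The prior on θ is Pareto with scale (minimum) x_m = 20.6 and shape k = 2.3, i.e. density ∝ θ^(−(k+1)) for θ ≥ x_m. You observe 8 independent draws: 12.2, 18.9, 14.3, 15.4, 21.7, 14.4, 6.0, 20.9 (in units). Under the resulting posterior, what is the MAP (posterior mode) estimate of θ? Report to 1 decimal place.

21.7

A Pareto(scale x_m, shape k) prior on the upper bound θ of Uniform(0, θ) is conjugate: posterior is Pareto(max(x_m, max xᵢ), k + n).
Sample maximum = 21.7; prior scale x_m = 20.6 → posterior scale = max = 21.7.
Posterior shape = 2.3 + 8 = 10.3.
The Pareto density is decreasing on [x_m, ∞), so the mode is x_m = 21.7.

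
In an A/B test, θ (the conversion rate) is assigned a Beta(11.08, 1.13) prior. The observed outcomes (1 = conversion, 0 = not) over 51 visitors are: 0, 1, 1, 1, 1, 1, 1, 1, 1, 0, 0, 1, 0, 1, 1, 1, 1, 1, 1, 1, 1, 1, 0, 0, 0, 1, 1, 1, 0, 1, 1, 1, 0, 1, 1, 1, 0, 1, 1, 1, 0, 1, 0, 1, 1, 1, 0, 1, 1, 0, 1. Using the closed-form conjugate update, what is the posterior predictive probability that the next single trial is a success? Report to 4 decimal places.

The Beta prior is conjugate to a Binomial/Bernoulli likelihood; the update adds successes to α and failures to β.
Posterior: Beta(α+k, β+n−k) = Beta(11.08+37, 1.13+14) = Beta(48.08, 15.13).
For a single future Bernoulli trial, P(success | data) = α/(α+β) = 0.7606.

0.7606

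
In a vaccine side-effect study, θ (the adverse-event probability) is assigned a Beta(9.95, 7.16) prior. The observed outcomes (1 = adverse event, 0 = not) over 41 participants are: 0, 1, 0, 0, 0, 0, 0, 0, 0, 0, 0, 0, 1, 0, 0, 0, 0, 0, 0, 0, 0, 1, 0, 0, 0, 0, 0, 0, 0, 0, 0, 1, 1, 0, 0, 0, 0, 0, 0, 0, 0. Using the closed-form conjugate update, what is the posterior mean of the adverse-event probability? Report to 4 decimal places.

0.2573

The Beta prior is conjugate to a Binomial/Bernoulli likelihood; the update adds successes to α and failures to β.
Posterior: Beta(α+k, β+n−k) = Beta(9.95+5, 7.16+36) = Beta(14.95, 43.16).
Posterior mean = α/(α+β) = 14.95/58.11 = 0.2573.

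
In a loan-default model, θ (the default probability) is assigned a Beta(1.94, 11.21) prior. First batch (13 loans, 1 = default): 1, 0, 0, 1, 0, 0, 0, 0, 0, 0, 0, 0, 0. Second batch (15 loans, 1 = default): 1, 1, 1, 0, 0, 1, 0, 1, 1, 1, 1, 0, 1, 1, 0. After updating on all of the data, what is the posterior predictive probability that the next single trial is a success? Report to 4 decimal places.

The Beta prior is conjugate to a Binomial/Bernoulli likelihood; the update adds successes to α and failures to β.
After batch 1: Beta(1.94+2, 11.21+11) = Beta(3.94, 22.21).
After batch 2: Beta(3.94+10, 22.21+5) = Beta(13.94, 27.21).
For a single future Bernoulli trial, P(success | data) = α/(α+β) = 0.3388.

0.3388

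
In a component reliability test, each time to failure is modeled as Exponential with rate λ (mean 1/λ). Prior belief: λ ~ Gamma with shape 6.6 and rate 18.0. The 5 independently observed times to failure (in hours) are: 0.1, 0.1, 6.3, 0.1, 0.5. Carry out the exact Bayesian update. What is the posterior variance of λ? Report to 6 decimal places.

With a Gamma(shape α, rate β) prior on the exponential rate λ, the posterior after n observations with total T = Σxᵢ is Gamma(α+n, β+T).
Sum of observations T = 7.1 hours; n = 5.
Posterior: Gamma(6.6+5, 18.0+7.1) = Gamma(11.6, 25.1).
Var = α/β² = 0.018412.

0.018412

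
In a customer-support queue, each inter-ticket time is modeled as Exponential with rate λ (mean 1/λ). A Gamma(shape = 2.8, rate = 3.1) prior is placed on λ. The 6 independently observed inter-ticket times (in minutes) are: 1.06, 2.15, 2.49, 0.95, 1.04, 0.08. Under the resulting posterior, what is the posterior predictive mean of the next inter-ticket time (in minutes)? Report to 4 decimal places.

With a Gamma(shape α, rate β) prior on the exponential rate λ, the posterior after n observations with total T = Σxᵢ is Gamma(α+n, β+T).
Sum of observations T = 7.77 minutes; n = 6.
Posterior: Gamma(2.8+6, 3.1+7.77) = Gamma(8.8, 10.87).
The predictive distribution for the next observation is Lomax; its mean is β/(α−1) = 10.87/7.8 = 1.3936.

1.3936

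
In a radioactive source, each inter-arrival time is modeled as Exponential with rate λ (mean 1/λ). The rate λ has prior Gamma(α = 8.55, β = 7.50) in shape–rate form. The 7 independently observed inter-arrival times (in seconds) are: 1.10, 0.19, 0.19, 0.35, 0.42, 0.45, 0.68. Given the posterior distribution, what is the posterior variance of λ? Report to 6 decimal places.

With a Gamma(shape α, rate β) prior on the exponential rate λ, the posterior after n observations with total T = Σxᵢ is Gamma(α+n, β+T).
Sum of observations T = 3.38 seconds; n = 7.
Posterior: Gamma(8.55+7, 7.50+3.38) = Gamma(15.55, 10.88).
Var = α/β² = 0.131363.

0.131363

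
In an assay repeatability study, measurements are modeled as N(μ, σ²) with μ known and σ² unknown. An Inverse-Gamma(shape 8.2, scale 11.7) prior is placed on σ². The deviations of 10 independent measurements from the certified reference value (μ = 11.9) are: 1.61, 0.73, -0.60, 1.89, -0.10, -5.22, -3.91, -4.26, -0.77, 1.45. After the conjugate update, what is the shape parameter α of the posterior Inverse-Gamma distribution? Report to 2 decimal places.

With known mean μ and an Inverse-Gamma(α, β) prior on σ², the Normal likelihood is conjugate: posterior is Inv-Gamma(α + n/2, β + Σ(xᵢ−μ)²/2).
Σ(xᵢ−μ)² = (1.61)² + (0.73)² + (-0.60)² + (1.89)² + (-0.10)² + (-5.22)² + (-3.91)² + (-4.26)² + (-0.77)² + (1.45)² = 70.4466.
Posterior: Inv-Gamma(8.2 + 10/2, 11.7 + 70.4466/2) = Inv-Gamma(13.20, 46.92330).
Posterior α = 13.20.

13.20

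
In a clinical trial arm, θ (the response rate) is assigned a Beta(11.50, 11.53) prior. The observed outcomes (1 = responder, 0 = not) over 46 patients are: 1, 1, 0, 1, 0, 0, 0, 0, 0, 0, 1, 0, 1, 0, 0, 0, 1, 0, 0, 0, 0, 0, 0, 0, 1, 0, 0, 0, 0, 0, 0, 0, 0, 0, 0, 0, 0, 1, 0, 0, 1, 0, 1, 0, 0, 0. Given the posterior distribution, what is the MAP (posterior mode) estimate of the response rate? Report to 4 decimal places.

The Beta prior is conjugate to a Binomial/Bernoulli likelihood; the update adds successes to α and failures to β.
Posterior: Beta(α+k, β+n−k) = Beta(11.50+10, 11.53+36) = Beta(21.50, 47.53).
Mode of Beta(a,b) for a,b>1 is (a−1)/(a+b−2) = 20.50/67.03 = 0.3058.

0.3058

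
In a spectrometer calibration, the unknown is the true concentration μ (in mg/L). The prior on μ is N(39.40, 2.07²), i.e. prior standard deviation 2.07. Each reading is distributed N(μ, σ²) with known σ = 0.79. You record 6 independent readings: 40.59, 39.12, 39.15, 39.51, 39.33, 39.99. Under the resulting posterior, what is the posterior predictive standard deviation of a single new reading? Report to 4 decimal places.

For Normal data with known variance σ², a Normal(μ₀, σ₀²) prior on μ is conjugate. Posterior precision = 1/σ₀² + n/σ²; posterior mean is the precision-weighted average of μ₀ and x̄.
σ₀² = 2.07² = 4.2849, σ² = 0.79² = 0.6241; σ² + n·σ₀² = 0.6241 + 6·4.2849 = 26.3335.
Posterior precision = 1/σ₀² + n/σ² = 1/4.2849 + 6/0.6241 = (σ² + n·σ₀²)/(σ₀²σ²) = 26.3335/(4.2849·0.6241); posterior variance σₙ² = σ₀²σ²/(σ² + n·σ₀²) = 4.2849·0.6241/26.3335 = 0.101551.
Predictive variance for one new observation = σₙ² + σ² = 4.2849·0.6241/26.3335 + 0.6241 = σ²·(σ₀² + 26.3335)/26.3335 = 0.6241·30.6184/26.3335 = 0.725651; SD = √(0.6241·30.6184/26.3335) = 0.8519.

0.8519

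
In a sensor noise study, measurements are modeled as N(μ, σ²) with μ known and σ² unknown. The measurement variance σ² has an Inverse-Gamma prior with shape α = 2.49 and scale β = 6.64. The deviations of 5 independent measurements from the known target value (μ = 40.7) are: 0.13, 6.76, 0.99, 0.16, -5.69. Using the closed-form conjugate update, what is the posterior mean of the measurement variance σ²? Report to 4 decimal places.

With known mean μ and an Inverse-Gamma(α, β) prior on σ², the Normal likelihood is conjugate: posterior is Inv-Gamma(α + n/2, β + Σ(xᵢ−μ)²/2).
Σ(xᵢ−μ)² = (0.13)² + (6.76)² + (0.99)² + (0.16)² + (-5.69)² = 79.0963.
Posterior: Inv-Gamma(2.49 + 5/2, 6.64 + 79.0963/2) = Inv-Gamma(4.99, 46.18815).
E[σ²|data] = β/(α−1) = 46.18815/3.99 = 11.5760.

11.5760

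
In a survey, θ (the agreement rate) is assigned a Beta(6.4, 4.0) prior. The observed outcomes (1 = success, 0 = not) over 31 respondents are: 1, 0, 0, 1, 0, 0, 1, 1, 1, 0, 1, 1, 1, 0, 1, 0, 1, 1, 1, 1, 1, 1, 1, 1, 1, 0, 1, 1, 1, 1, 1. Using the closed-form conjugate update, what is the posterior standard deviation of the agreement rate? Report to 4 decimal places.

The Beta prior is conjugate to a Binomial/Bernoulli likelihood; the update adds successes to α and failures to β.
Posterior: Beta(α+k, β+n−k) = Beta(6.4+23, 4.0+8) = Beta(29.4, 12.0).
Var = αβ/((α+β)²(α+β+1)) = 29.4·12.0/(41.4²·42.4) = 0.00485470; SD = √0.00485470 = 0.0697.

0.0697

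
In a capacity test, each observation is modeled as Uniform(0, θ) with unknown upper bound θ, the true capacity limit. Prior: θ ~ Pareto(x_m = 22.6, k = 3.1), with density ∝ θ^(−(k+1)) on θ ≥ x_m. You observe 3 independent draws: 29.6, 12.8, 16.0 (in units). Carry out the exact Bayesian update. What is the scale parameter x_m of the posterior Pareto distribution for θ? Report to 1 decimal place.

29.6

A Pareto(scale x_m, shape k) prior on the upper bound θ of Uniform(0, θ) is conjugate: posterior is Pareto(max(x_m, max xᵢ), k + n).
Sample maximum = 29.6; prior scale x_m = 22.6 → posterior scale = max = 29.6.
Posterior shape = 3.1 + 3 = 6.1.
Posterior scale x_m = 29.6.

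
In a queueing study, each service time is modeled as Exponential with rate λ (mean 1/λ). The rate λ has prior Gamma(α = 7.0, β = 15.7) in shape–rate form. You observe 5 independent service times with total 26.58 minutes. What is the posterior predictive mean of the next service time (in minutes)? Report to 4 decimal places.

3.8436

With a Gamma(shape α, rate β) prior on the exponential rate λ, the posterior after n observations with total T = Σxᵢ is Gamma(α+n, β+T).
Posterior: Gamma(7.0+5, 15.7+26.58) = Gamma(12.0, 42.28).
The predictive distribution for the next observation is Lomax; its mean is β/(α−1) = 42.28/11.0 = 3.8436.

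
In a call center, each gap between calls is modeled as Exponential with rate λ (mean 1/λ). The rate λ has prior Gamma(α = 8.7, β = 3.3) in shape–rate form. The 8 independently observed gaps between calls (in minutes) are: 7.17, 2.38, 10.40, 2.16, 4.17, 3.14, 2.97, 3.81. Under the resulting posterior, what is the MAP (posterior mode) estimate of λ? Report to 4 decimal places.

With a Gamma(shape α, rate β) prior on the exponential rate λ, the posterior after n observations with total T = Σxᵢ is Gamma(α+n, β+T).
Sum of observations T = 36.20 minutes; n = 8.
Posterior: Gamma(8.7+8, 3.3+36.20) = Gamma(16.7, 39.50).
Mode = (α−1)/β = 0.3975.

0.3975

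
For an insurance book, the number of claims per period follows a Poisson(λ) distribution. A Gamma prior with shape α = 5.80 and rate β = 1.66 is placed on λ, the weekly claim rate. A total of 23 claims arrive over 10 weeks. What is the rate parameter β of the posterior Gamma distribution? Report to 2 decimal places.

With a Gamma(shape α, rate β) prior, the Poisson likelihood is conjugate: the posterior is Gamma(α + ΣXᵢ, β + n).
Posterior: Gamma(α+S, β+n) = Gamma(5.80+23, 1.66+10) = Gamma(28.80, 11.66).
Posterior β = 11.66.

11.66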